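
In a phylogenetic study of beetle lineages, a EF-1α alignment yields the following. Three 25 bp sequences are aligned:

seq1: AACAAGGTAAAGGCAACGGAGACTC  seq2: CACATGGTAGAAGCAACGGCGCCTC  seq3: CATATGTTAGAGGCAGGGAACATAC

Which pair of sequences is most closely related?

seq1–seq2: 6/25 differ, p = 0.240, d = 0.289.
seq1–seq3: 11/25 differ, p = 0.440, d = 0.663.
seq2–seq3: 11/25 differ, p = 0.440, d = 0.663.
The smallest distance is between seq1 and seq2.

seq1 and seq2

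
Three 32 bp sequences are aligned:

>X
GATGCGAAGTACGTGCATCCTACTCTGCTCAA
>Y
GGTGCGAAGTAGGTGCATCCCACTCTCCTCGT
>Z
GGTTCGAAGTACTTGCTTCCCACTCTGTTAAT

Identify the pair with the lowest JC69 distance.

X–Y: 6/32 differ, p = 0.188, d = 0.216.
X–Z: 8/32 differ, p = 0.250, d = 0.304.
Y–Z: 8/32 differ, p = 0.250, d = 0.304.
The smallest distance is between X and Y.

X and Y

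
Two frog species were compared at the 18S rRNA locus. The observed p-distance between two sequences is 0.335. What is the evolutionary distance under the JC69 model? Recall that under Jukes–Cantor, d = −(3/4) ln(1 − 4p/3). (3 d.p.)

0.444

d = −(3/4) ln(1 − 4p/3) = −0.75 ln(1 − 0.446667) = −0.75 ln(0.553333)
  = −0.75 × (-0.591795) = 0.443846 substitutions/site.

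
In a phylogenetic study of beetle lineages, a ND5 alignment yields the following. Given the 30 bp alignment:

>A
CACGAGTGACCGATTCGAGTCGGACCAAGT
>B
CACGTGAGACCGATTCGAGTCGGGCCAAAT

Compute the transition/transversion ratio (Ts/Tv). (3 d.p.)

Transitions are A↔G and C↔T; transversions are all other mismatches.
Transitions: 2. Transversions: 2.
R = 2/2 = 1.000.

1.000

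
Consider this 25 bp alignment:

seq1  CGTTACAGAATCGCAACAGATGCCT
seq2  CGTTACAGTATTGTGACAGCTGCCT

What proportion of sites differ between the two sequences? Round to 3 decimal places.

0.200

The sequences differ at 5 of 25 positions (sites 9, 12, 14, 15, 20).
p = 5/25 = 0.200.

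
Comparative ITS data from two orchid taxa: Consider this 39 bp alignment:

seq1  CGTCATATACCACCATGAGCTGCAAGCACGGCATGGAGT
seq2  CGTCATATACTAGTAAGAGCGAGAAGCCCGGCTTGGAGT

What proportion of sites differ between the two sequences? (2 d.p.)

0.23

The sequences differ at 9 of 39 positions (sites 11, 13, 14, 16, 21, 22, 23, 28, 33).
p = 9/39 = 0.230769… ≈ 0.23 (to 2 d.p.).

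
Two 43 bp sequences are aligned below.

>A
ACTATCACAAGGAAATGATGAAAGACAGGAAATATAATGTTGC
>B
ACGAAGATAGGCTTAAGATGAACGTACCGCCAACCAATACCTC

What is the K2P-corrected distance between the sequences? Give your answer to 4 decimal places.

Of 43 sites, 6 differences are transitions and 17 are transversions, so P = 6/43 ≈ 0.139535 and Q = 17/43 ≈ 0.395349.
Under the Kimura two-parameter model, d = −½ ln(1 − 2P − Q) − ¼ ln(1 − 2Q).
1 − 2P − Q = 0.325581, giving −½ ln(0.325581) = 0.561072.
1 − 2Q = 0.209302, giving −¼ ln(0.209302) = 0.390994.
d = 0.561072 + 0.390994 = 0.952066.

0.9521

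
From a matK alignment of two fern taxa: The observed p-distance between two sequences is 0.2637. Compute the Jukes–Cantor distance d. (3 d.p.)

d = −(3/4) ln(1 − 4p/3) = −0.75 ln(1 − 0.3516) = −0.75 ln(0.6484)
  = −0.75 × (-0.433247) = 0.324935 substitutions/site.

0.325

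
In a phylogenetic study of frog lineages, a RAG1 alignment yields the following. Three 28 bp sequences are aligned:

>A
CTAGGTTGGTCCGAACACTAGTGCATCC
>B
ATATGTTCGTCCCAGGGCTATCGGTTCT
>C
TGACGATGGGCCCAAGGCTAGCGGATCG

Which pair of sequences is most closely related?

B and C

A–B: 12/28 differ, p = 0.429, d = 0.635.
A–C: 11/28 differ, p = 0.393, d = 0.556.
B–C: 10/28 differ, p = 0.357, d = 0.485.
The smallest distance is between B and C.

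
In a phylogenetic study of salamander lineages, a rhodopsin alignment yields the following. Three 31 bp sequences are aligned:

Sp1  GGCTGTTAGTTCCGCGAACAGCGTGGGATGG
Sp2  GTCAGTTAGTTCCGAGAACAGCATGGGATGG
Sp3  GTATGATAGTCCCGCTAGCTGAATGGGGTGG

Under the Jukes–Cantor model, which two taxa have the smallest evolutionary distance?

Sp1–Sp2: 4/31 differ, p = 0.129, d = 0.142.
Sp1–Sp3: 10/31 differ, p = 0.323, d = 0.422.
Sp2–Sp3: 10/31 differ, p = 0.323, d = 0.422.
The smallest distance is between Sp1 and Sp2.

Sp1 and Sp2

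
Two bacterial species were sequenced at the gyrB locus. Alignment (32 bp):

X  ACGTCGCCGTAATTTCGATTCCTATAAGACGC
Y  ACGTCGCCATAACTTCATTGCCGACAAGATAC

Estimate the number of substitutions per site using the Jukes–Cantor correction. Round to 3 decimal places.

0.353

The sequences differ at 9 of 32 sites (9, 13, 17, 18, 20, 23, 25, 30, 31), so p = 9/32 = 0.28125.
d = −(3/4) ln(1 − 4p/3) = −0.75 ln(1 − 0.375) = −0.75 ln(0.625)
  = −0.75 × (-0.470004) = 0.352503 substitutions/site.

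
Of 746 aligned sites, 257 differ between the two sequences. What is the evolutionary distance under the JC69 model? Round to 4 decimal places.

0.4612

p = 257/746 ≈ 0.344504.
d = −(3/4) ln(1 − 4p/3) = −0.75 ln(1 − 0.459339) = −0.75 ln(0.540661)
  = −0.75 × (-0.614963) = 0.461222 substitutions/site.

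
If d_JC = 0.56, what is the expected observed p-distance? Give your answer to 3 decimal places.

p = (3/4)(1 − e^(−4d/3)) = 0.75 × (1 − e^(-0.746667)) = 0.75 × (1 − 0.473944) = 0.394542.

0.395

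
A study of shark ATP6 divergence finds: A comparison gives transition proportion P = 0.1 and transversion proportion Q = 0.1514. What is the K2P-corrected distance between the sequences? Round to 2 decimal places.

0.31

Under the Kimura two-parameter model, d = −½ ln(1 − 2P − Q) − ¼ ln(1 − 2Q).
1 − 2P − Q = 0.6486, giving −½ ln(0.6486) = 0.216470.
1 − 2Q = 0.6972, giving −¼ ln(0.6972) = 0.090171.
d = 0.216470 + 0.090171 = 0.306641.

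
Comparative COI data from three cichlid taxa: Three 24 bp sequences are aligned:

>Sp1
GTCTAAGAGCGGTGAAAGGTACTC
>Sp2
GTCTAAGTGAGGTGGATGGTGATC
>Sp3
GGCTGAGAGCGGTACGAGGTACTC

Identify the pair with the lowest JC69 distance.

Sp1 and Sp3

Sp1–Sp2: 6/24 differ, p = 0.250, d = 0.304.
Sp1–Sp3: 5/24 differ, p = 0.208, d = 0.244.
Sp2–Sp3: 10/24 differ, p = 0.417, d = 0.608.
The smallest distance is between Sp1 and Sp3.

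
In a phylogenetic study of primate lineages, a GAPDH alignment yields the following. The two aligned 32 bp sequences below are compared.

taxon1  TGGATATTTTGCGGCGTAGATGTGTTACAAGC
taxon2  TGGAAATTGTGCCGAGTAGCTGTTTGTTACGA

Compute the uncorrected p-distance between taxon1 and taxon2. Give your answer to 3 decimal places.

0.344

The sequences differ at 11 of 32 positions.
p = 11/32 = 0.34375 ≈ 0.344 (to 3 d.p.).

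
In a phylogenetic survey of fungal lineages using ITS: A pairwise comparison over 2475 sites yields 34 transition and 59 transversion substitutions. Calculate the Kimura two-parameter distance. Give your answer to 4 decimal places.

0.0386

P = 34/2475 ≈ 0.013737 and Q = 59/2475 ≈ 0.023838.
Under the Kimura two-parameter model, d = −½ ln(1 − 2P − Q) − ¼ ln(1 − 2Q).
1 − 2P − Q = 0.948688, giving −½ ln(0.948688) = 0.026338.
1 − 2Q = 0.952324, giving −¼ ln(0.952324) = 0.012212.
d = 0.026338 + 0.012212 = 0.038550.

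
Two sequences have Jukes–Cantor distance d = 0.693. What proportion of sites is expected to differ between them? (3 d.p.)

p = (3/4)(1 − e^(−4d/3)) = 0.75 × (1 − e^(-0.924)) = 0.75 × (1 − 0.396928) = 0.452304.

0.452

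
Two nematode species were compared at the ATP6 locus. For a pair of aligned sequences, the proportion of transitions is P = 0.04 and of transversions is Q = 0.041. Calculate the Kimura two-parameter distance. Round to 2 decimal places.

0.09

Under the Kimura two-parameter model, d = −½ ln(1 − 2P − Q) − ¼ ln(1 − 2Q).
1 − 2P − Q = 0.879, giving −½ ln(0.879) = 0.064485.
1 − 2Q = 0.918, giving −¼ ln(0.918) = 0.021389.
d = 0.064485 + 0.021389 = 0.085874.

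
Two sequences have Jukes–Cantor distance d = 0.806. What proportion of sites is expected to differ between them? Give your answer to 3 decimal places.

p = (3/4)(1 − e^(−4d/3)) = 0.75 × (1 − e^(-1.074667)) = 0.75 × (1 − 0.341411) = 0.493942.

0.494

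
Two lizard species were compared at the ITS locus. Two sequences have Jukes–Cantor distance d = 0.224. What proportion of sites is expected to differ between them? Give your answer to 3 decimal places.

0.194

p = (3/4)(1 − e^(−4d/3)) = 0.75 × (1 − e^(-0.298667)) = 0.75 × (1 − 0.741806) = 0.193646.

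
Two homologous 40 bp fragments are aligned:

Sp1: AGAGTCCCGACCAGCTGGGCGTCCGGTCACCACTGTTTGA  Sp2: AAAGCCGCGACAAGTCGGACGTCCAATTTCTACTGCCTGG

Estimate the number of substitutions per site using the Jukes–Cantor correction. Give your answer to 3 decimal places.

The sequences differ at 15 of 40 sites, so p = 15/40 = 0.375.
d = −(3/4) ln(1 − 4p/3) = −0.75 ln(1 − 0.5) = −0.75 ln(0.5)
  = −0.75 × (-0.693147) = 0.519860 substitutions/site.

0.520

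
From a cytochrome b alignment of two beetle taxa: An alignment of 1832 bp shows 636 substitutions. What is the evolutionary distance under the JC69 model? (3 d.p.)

0.466

p = 636/1832 ≈ 0.347162.
d = −(3/4) ln(1 − 4p/3) = −0.75 ln(1 − 0.462883) = −0.75 ln(0.537117)
  = −0.75 × (-0.621539) = 0.466154 substitutions/site.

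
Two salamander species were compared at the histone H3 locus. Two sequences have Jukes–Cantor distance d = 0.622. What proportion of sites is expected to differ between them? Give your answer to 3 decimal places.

p = (3/4)(1 − e^(−4d/3)) = 0.75 × (1 − e^(-0.829333)) = 0.75 × (1 − 0.436340) = 0.422745.

0.423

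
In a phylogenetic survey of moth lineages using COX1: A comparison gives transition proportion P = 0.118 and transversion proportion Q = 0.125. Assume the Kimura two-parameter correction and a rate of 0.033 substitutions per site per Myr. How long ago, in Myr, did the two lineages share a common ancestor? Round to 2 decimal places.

Under the Kimura two-parameter model, d = −½ ln(1 − 2P − Q) − ¼ ln(1 − 2Q).
1 − 2P − Q = 0.639, giving −½ ln(0.639) = 0.223925.
1 − 2Q = 0.75, giving −¼ ln(0.75) = 0.071921.
d = 0.223925 + 0.071921 = 0.295846.
Under a molecular clock d = 2μt, so t = d/(2μ) = 0.295846 / (2 × 0.033) = 4.48 Myr.

4.48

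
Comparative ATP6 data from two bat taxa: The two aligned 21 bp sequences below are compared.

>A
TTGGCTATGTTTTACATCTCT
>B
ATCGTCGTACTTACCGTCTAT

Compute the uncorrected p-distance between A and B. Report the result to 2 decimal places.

0.52

The sequences differ at 11 of 21 positions.
p = 11/21 = 0.523809… ≈ 0.52 (to 2 d.p.).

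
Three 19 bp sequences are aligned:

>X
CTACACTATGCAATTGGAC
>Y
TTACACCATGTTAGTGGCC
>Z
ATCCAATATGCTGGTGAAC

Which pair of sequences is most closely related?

X–Y: 6/19 differ, p = 0.316, d = 0.410.
X–Z: 7/19 differ, p = 0.368, d = 0.507.
Y–Z: 8/19 differ, p = 0.421, d = 0.618.
The smallest distance is between X and Y.

X and Y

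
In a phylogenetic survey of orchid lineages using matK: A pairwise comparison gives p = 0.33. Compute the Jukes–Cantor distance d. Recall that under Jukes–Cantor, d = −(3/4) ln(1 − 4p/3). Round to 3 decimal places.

0.435

d = −(3/4) ln(1 − 4p/3) = −0.75 ln(1 − 0.44) = −0.75 ln(0.56)
  = −0.75 × (-0.579818) = 0.434864 substitutions/site.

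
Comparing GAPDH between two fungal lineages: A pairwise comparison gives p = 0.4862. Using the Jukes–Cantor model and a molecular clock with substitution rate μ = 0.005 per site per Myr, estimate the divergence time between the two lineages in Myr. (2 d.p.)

d = −(3/4) ln(1 − 4p/3) = −0.75 ln(1 − 0.648267) = −0.75 ln(0.351733)
  = −0.75 × (-1.044883) = 0.783662 substitutions/site.
Under a molecular clock d = 2μt, so t = d/(2μ) = 0.783662 / (2 × 0.005) = 78.37 Myr.

78.37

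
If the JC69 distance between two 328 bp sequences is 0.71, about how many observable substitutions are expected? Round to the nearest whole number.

Invert JC69: p = (3/4)(1 − e^(−4d/3)) = 0.75 × (1 − e^(-0.946667)) = 0.75 × (1 − 0.388032) = 0.458976.
Expected differing sites = pL ≈ 0.458976 × 328 = 150.544128 ≈ 151.

151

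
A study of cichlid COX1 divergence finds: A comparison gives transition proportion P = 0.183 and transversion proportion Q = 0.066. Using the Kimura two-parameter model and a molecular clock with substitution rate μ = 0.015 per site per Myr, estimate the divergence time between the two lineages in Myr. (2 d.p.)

Under the Kimura two-parameter model, d = −½ ln(1 − 2P − Q) − ¼ ln(1 − 2Q).
1 − 2P − Q = 0.568, giving −½ ln(0.568) = 0.282817.
1 − 2Q = 0.868, giving −¼ ln(0.868) = 0.035391.
d = 0.282817 + 0.035391 = 0.318208.
Under a molecular clock d = 2μt, so t = d/(2μ) = 0.318208 / (2 × 0.015) = 10.61 Myr.

10.61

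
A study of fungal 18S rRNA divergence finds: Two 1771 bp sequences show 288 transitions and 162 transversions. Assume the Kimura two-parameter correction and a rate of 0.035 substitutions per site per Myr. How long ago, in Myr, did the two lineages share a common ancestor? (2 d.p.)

4.57

P = 288/1771 ≈ 0.16262 and Q = 162/1771 ≈ 0.091474.
Under the Kimura two-parameter model, d = −½ ln(1 − 2P − Q) − ¼ ln(1 − 2Q).
1 − 2P − Q = 0.583286, giving −½ ln(0.583286) = 0.269539.
1 − 2Q = 0.817052, giving −¼ ln(0.817052) = 0.050513.
d = 0.269539 + 0.050513 = 0.320052.
Under a molecular clock d = 2μt, so t = d/(2μ) = 0.320052 / (2 × 0.035) = 4.57 Myr.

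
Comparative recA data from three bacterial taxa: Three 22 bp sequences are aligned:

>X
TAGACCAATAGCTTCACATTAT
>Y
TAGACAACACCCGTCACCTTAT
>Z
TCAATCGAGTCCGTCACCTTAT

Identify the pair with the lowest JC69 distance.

X and Y

X–Y: 7/22 differ, p = 0.318, d = 0.414.
X–Z: 9/22 differ, p = 0.409, d = 0.591.
Y–Z: 8/22 differ, p = 0.364, d = 0.497.
The smallest distance is between X and Y.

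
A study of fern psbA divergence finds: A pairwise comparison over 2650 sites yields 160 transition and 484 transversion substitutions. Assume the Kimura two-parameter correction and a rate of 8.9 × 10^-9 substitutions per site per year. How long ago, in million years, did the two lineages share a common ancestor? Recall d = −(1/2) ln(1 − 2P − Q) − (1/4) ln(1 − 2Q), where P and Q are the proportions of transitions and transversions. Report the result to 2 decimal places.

16.54

P = 160/2650 ≈ 0.060377 and Q = 484/2650 ≈ 0.182642.
Under the Kimura two-parameter model, d = −½ ln(1 − 2P − Q) − ¼ ln(1 − 2Q).
1 − 2P − Q = 0.696604, giving −½ ln(0.696604) = 0.180769.
1 − 2Q = 0.634716, giving −¼ ln(0.634716) = 0.113644.
d = 0.180769 + 0.113644 = 0.294413.
Under a molecular clock d = 2μt, so t = d/(2μ) = 0.294413 / (2 × 8.9 × 10^-9) = 16.54 million years.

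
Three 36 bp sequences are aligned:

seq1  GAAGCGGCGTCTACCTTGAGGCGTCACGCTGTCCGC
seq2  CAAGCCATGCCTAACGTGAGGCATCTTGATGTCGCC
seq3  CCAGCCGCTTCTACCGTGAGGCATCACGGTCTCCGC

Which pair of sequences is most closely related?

seq1–seq2: 13/36 differ, p = 0.361, d = 0.493.
seq1–seq3: 8/36 differ, p = 0.222, d = 0.264.
seq2–seq3: 12/36 differ, p = 0.333, d = 0.441.
The smallest distance is between seq1 and seq3.

seq1 and seq3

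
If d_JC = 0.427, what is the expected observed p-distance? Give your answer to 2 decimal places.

0.33

p = (3/4)(1 − e^(−4d/3)) = 0.75 × (1 − e^(-0.569333)) = 0.75 × (1 − 0.565903) = 0.325573.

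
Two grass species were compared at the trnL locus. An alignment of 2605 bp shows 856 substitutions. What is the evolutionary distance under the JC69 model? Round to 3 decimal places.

0.432

p = 856/2605 ≈ 0.328599.
d = −(3/4) ln(1 − 4p/3) = −0.75 ln(1 − 0.438132) = −0.75 ln(0.561868)
  = −0.75 × (-0.576488) = 0.432366 substitutions/site.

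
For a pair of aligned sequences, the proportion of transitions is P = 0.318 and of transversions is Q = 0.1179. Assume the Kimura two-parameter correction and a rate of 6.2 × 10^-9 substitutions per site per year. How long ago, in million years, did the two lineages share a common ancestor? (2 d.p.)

61.95

Under the Kimura two-parameter model, d = −½ ln(1 − 2P − Q) − ¼ ln(1 − 2Q).
1 − 2P − Q = 0.2461, giving −½ ln(0.2461) = 0.701009.
1 − 2Q = 0.7642, giving −¼ ln(0.7642) = 0.067231.
d = 0.701009 + 0.067231 = 0.768240.
Under a molecular clock d = 2μt, so t = d/(2μ) = 0.768240 / (2 × 6.2 × 10^-9) = 61.95 million years.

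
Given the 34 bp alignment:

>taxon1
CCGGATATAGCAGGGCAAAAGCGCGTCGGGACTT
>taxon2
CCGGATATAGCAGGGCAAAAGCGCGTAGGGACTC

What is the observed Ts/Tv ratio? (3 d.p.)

1.000

Transitions are A↔G and C↔T; transversions are all other mismatches.
Transitions: 1. Transversions: 1.
R = 1/1 = 1.000.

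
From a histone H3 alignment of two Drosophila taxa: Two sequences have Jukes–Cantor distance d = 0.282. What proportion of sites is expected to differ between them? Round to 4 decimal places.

0.2350

p = (3/4)(1 − e^(−4d/3)) = 0.75 × (1 − e^(-0.376)) = 0.75 × (1 − 0.686602) = 0.235049.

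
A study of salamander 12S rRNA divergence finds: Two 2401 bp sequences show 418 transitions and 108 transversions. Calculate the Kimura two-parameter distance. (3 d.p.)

P = 418/2401 ≈ 0.174094 and Q = 108/2401 ≈ 0.044981.
Under the Kimura two-parameter model, d = −½ ln(1 − 2P − Q) − ¼ ln(1 − 2Q).
1 − 2P − Q = 0.606831, giving −½ ln(0.606831) = 0.249752.
1 − 2Q = 0.910038, giving −¼ ln(0.910038) = 0.023567.
d = 0.249752 + 0.023567 = 0.273319.

0.273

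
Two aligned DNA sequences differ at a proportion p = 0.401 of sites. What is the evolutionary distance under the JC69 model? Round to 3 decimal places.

0.574

d = −(3/4) ln(1 − 4p/3) = −0.75 ln(1 − 0.534667) = −0.75 ln(0.465333)
  = −0.75 × (-0.765002) = 0.573752 substitutions/site.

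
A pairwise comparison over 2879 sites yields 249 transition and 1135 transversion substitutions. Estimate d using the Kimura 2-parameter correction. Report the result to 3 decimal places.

0.807

P = 249/2879 ≈ 0.086488 and Q = 1135/2879 ≈ 0.394234.
Under the Kimura two-parameter model, d = −½ ln(1 − 2P − Q) − ¼ ln(1 − 2Q).
1 − 2P − Q = 0.43279, giving −½ ln(0.43279) = 0.418751.
1 − 2Q = 0.211532, giving −¼ ln(0.211532) = 0.388345.
d = 0.418751 + 0.388345 = 0.807096.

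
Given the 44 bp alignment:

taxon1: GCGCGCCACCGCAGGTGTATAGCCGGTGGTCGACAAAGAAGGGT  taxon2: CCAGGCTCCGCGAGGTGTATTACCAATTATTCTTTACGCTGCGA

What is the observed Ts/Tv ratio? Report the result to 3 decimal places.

Transitions are A↔G and C↔T; transversions are all other mismatches.
Transitions: 8. Transversions: 16.
R = 8/16 = 0.500.

0.500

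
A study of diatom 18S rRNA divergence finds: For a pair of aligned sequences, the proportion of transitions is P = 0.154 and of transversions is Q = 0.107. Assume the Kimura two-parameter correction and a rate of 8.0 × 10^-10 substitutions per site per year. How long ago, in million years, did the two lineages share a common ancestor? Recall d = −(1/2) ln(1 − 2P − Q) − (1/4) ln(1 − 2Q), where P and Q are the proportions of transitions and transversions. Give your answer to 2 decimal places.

205.17

Under the Kimura two-parameter model, d = −½ ln(1 − 2P − Q) − ¼ ln(1 − 2Q).
1 − 2P − Q = 0.585, giving −½ ln(0.585) = 0.268072.
1 − 2Q = 0.786, giving −¼ ln(0.786) = 0.060200.
d = 0.268072 + 0.060200 = 0.328272.
Under a molecular clock d = 2μt, so t = d/(2μ) = 0.328272 / (2 × 8.0 × 10^-10) = 205.17 million years.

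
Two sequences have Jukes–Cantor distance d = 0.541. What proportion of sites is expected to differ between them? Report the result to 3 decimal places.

0.385

p = (3/4)(1 − e^(−4d/3)) = 0.75 × (1 − e^(-0.721333)) = 0.75 × (1 − 0.486104) = 0.385422.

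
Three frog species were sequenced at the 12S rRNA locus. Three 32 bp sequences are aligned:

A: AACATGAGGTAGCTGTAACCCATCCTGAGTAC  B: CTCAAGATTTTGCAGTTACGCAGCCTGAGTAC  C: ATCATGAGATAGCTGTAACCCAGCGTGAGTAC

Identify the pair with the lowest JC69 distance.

A and C

A–B: 10/32 differ, p = 0.313, d = 0.404.
A–C: 4/32 differ, p = 0.125, d = 0.137.
B–C: 9/32 differ, p = 0.281, d = 0.353.
The smallest distance is between A and C.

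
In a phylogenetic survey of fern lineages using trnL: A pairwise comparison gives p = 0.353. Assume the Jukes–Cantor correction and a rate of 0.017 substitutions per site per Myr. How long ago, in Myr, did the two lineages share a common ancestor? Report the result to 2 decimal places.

d = −(3/4) ln(1 − 4p/3) = −0.75 ln(1 − 0.470667) = −0.75 ln(0.529333)
  = −0.75 × (-0.636138) = 0.477104 substitutions/site.
Under a molecular clock d = 2μt, so t = d/(2μ) = 0.477104 / (2 × 0.017) = 14.03 Myr.

14.03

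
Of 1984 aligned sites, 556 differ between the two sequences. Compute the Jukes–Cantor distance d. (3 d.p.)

0.351

p = 556/1984 ≈ 0.280242.
d = −(3/4) ln(1 − 4p/3) = −0.75 ln(1 − 0.373656) = −0.75 ln(0.626344)
  = −0.75 × (-0.467856) = 0.350892 substitutions/site.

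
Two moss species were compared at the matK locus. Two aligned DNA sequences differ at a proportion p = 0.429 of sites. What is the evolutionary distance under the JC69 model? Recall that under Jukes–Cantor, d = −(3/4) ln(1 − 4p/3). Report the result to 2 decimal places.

d = −(3/4) ln(1 − 4p/3) = −0.75 ln(1 − 0.572) = −0.75 ln(0.428)
  = −0.75 × (-0.848632) = 0.636474 substitutions/site.

0.64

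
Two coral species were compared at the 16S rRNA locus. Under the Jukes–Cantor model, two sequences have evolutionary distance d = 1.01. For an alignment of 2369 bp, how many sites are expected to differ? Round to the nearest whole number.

1315

Invert JC69: p = (3/4)(1 − e^(−4d/3)) = 0.75 × (1 − e^(-1.346667)) = 0.75 × (1 − 0.260106) = 0.554921.
Expected differing sites = pL ≈ 0.554921 × 2369 = 1314.607849 ≈ 1315.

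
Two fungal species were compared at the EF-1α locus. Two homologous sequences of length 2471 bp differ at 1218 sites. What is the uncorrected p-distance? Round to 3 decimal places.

p = 1218/2471 = 0.492917… ≈ 0.493 (to 3 d.p.).

0.493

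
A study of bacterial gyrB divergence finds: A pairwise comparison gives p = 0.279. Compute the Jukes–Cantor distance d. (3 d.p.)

d = −(3/4) ln(1 − 4p/3) = −0.75 ln(1 − 0.372) = −0.75 ln(0.628)
  = −0.75 × (-0.465215) = 0.348911 substitutions/site.

0.349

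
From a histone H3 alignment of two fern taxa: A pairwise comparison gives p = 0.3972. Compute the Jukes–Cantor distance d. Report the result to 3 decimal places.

d = −(3/4) ln(1 − 4p/3) = −0.75 ln(1 − 0.5296) = −0.75 ln(0.4704)
  = −0.75 × (-0.754172) = 0.565629 substitutions/site.

0.566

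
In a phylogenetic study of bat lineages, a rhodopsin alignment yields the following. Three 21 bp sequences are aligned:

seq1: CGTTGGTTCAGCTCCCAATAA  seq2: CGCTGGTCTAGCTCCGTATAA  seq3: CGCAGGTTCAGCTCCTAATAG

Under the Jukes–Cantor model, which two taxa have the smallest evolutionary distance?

seq1 and seq3

seq1–seq2: 5/21 differ, p = 0.238, d = 0.286.
seq1–seq3: 4/21 differ, p = 0.190, d = 0.220.
seq2–seq3: 6/21 differ, p = 0.286, d = 0.360.
The smallest distance is between seq1 and seq3.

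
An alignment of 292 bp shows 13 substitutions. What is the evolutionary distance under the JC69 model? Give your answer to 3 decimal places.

0.046

p = 13/292 ≈ 0.044521.
d = −(3/4) ln(1 − 4p/3) = −0.75 ln(1 − 0.059361) = −0.75 ln(0.940639)
  = −0.75 × (-0.061196) = 0.045897 substitutions/site.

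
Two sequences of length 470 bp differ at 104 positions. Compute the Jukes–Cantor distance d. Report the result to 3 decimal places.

p = 104/470 ≈ 0.221277.
d = −(3/4) ln(1 − 4p/3) = −0.75 ln(1 − 0.295036) = −0.75 ln(0.704964)
  = −0.75 × (-0.349609) = 0.262207 substitutions/site.

0.262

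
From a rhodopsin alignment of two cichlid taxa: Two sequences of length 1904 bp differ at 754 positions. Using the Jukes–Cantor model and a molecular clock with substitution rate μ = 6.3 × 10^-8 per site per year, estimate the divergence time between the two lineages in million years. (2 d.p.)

4.47

p = 754/1904 ≈ 0.396008.
d = −(3/4) ln(1 − 4p/3) = −0.75 ln(1 − 0.528011) = −0.75 ln(0.471989)
  = −0.75 × (-0.750800) = 0.563100 substitutions/site.
Under a molecular clock d = 2μt, so t = d/(2μ) = 0.563100 / (2 × 6.3 × 10^-8) = 4.47 million years.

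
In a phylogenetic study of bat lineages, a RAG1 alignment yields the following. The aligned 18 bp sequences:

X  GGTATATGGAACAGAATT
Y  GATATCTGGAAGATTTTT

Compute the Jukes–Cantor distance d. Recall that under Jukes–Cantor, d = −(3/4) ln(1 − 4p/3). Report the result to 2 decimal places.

The sequences differ at 6 of 18 sites (2, 6, 12, 14, 15, 16), so p = 6/18 ≈ 0.333333.
d = −(3/4) ln(1 − 4p/3) = −0.75 ln(1 − 0.444444) = −0.75 ln(0.555556)
  = −0.75 × (-0.587786) = 0.440840 substitutions/site.

0.44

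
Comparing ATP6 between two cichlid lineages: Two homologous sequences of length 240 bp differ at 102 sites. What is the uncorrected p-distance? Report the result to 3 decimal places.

p = 102/240 = 0.425.

0.425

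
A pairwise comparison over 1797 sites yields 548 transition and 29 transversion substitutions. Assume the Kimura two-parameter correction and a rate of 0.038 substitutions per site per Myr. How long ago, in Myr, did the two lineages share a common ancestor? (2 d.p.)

6.58

P = 548/1797 ≈ 0.304953 and Q = 29/1797 ≈ 0.016138.
Under the Kimura two-parameter model, d = −½ ln(1 − 2P − Q) − ¼ ln(1 − 2Q).
1 − 2P − Q = 0.373956, giving −½ ln(0.373956) = 0.491809.
1 − 2Q = 0.967724, giving −¼ ln(0.967724) = 0.008202.
d = 0.491809 + 0.008202 = 0.500011.
Under a molecular clock d = 2μt, so t = d/(2μ) = 0.500011 / (2 × 0.038) = 6.58 Myr.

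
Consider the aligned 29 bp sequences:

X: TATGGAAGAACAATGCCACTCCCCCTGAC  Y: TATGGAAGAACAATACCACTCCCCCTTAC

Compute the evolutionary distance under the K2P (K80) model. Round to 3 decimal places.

0.072

Of 29 sites, 1 differences are transitions and 1 are transversions, so P = 1/29 ≈ 0.034483 and Q = 1/29 ≈ 0.034483.
Under the Kimura two-parameter model, d = −½ ln(1 − 2P − Q) − ¼ ln(1 − 2Q).
1 − 2P − Q = 0.896551, giving −½ ln(0.896551) = 0.054600.
1 − 2Q = 0.931034, giving −¼ ln(0.931034) = 0.017865.
d = 0.054600 + 0.017865 = 0.072465.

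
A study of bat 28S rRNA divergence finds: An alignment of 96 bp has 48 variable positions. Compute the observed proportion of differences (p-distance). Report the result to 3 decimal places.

p = 48/96 = 0.500.

0.500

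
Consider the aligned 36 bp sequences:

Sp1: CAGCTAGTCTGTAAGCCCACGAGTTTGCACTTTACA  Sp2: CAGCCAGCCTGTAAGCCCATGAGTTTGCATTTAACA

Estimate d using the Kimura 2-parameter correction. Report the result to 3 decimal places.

Of 36 sites, 4 differences are transitions and 1 are transversions, so P = 4/36 ≈ 0.111111 and Q = 1/36 ≈ 0.027778.
Under the Kimura two-parameter model, d = −½ ln(1 − 2P − Q) − ¼ ln(1 − 2Q).
1 − 2P − Q = 0.75, giving −½ ln(0.75) = 0.143841.
1 − 2Q = 0.944444, giving −¼ ln(0.944444) = 0.014290.
d = 0.143841 + 0.014290 = 0.158131.

0.158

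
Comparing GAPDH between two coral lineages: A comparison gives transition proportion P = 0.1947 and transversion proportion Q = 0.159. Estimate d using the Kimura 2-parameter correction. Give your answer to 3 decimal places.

0.493

Under the Kimura two-parameter model, d = −½ ln(1 − 2P − Q) − ¼ ln(1 − 2Q).
1 − 2P − Q = 0.4516, giving −½ ln(0.4516) = 0.397479.
1 − 2Q = 0.682, giving −¼ ln(0.682) = 0.095681.
d = 0.397479 + 0.095681 = 0.493160.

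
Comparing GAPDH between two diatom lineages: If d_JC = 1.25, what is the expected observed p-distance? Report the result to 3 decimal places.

p = (3/4)(1 − e^(−4d/3)) = 0.75 × (1 − e^(-1.666667)) = 0.75 × (1 − 0.188876) = 0.608343.

0.608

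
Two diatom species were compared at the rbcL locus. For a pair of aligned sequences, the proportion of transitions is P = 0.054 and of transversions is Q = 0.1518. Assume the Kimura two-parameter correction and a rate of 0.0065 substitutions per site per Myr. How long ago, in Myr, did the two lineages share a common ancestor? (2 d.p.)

18.53

Under the Kimura two-parameter model, d = −½ ln(1 − 2P − Q) − ¼ ln(1 − 2Q).
1 − 2P − Q = 0.7402, giving −½ ln(0.7402) = 0.150417.
1 − 2Q = 0.6964, giving −¼ ln(0.6964) = 0.090458.
d = 0.150417 + 0.090458 = 0.240875.
Under a molecular clock d = 2μt, so t = d/(2μ) = 0.240875 / (2 × 0.0065) = 18.53 Myr.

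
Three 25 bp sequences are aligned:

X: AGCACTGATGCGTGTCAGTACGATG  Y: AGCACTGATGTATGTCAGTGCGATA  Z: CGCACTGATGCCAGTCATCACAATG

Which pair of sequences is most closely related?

X–Y: 4/25 differ, p = 0.160, d = 0.180.
X–Z: 6/25 differ, p = 0.240, d = 0.289.
Y–Z: 9/25 differ, p = 0.360, d = 0.490.
The smallest distance is between X and Y.

X and Y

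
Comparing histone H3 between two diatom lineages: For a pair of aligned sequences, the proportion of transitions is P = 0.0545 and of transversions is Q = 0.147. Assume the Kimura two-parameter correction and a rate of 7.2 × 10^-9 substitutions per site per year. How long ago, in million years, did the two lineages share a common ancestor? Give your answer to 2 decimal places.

Under the Kimura two-parameter model, d = −½ ln(1 − 2P − Q) − ¼ ln(1 − 2Q).
1 − 2P − Q = 0.744, giving −½ ln(0.744) = 0.147857.
1 − 2Q = 0.706, giving −¼ ln(0.706) = 0.087035.
d = 0.147857 + 0.087035 = 0.234892.
Under a molecular clock d = 2μt, so t = d/(2μ) = 0.234892 / (2 × 7.2 × 10^-9) = 16.31 million years.

16.31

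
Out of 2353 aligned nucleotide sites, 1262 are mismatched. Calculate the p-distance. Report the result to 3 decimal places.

0.536

p = 1262/2353 = 0.536336… ≈ 0.536 (to 3 d.p.).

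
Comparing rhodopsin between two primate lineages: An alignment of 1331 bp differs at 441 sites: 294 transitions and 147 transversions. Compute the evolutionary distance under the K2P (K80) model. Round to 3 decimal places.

P = 294/1331 ≈ 0.220887 and Q = 147/1331 ≈ 0.110443.
Under the Kimura two-parameter model, d = −½ ln(1 − 2P − Q) − ¼ ln(1 − 2Q).
1 − 2P − Q = 0.447783, giving −½ ln(0.447783) = 0.401723.
1 − 2Q = 0.779114, giving −¼ ln(0.779114) = 0.062399.
d = 0.401723 + 0.062399 = 0.464122.

0.464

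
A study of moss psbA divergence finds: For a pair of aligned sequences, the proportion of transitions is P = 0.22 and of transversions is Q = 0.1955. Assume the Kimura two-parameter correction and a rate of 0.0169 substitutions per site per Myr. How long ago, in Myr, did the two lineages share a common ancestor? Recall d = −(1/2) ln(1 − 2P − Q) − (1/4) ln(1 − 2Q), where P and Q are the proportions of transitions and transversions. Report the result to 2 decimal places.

Under the Kimura two-parameter model, d = −½ ln(1 − 2P − Q) − ¼ ln(1 − 2Q).
1 − 2P − Q = 0.3645, giving −½ ln(0.3645) = 0.504614.
1 − 2Q = 0.609, giving −¼ ln(0.609) = 0.123984.
d = 0.504614 + 0.123984 = 0.628598.
Under a molecular clock d = 2μt, so t = d/(2μ) = 0.628598 / (2 × 0.0169) = 18.60 Myr.

18.60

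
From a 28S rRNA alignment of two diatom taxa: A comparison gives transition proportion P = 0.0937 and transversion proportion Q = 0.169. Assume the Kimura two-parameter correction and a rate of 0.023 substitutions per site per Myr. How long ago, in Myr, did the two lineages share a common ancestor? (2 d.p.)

Under the Kimura two-parameter model, d = −½ ln(1 − 2P − Q) − ¼ ln(1 − 2Q).
1 − 2P − Q = 0.6436, giving −½ ln(0.6436) = 0.220339.
1 − 2Q = 0.662, giving −¼ ln(0.662) = 0.103122.
d = 0.220339 + 0.103122 = 0.323461.
Under a molecular clock d = 2μt, so t = d/(2μ) = 0.323461 / (2 × 0.023) = 7.03 Myr.

7.03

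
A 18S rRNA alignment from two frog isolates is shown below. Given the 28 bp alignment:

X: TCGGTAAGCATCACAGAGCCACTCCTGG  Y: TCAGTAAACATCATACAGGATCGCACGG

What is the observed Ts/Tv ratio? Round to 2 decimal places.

0.67

Transitions are A↔G and C↔T; transversions are all other mismatches.
Transitions: 4. Transversions: 6.
R = 4/6 = 0.666666… ≈ 0.67 (to 2 d.p.).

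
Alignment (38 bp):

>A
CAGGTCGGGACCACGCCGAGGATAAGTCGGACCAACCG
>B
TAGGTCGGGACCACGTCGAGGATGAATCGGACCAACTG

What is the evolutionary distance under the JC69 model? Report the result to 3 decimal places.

0.145

The sequences differ at 5 of 38 sites (1, 16, 24, 26, 37), so p = 5/38 ≈ 0.131579.
d = −(3/4) ln(1 − 4p/3) = −0.75 ln(1 − 0.175439) = −0.75 ln(0.824561)
  = −0.75 × (-0.192904) = 0.144678 substitutions/site.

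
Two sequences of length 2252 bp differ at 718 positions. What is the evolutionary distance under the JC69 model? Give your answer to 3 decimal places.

0.415

p = 718/2252 ≈ 0.318828.
d = −(3/4) ln(1 − 4p/3) = −0.75 ln(1 − 0.425104) = −0.75 ln(0.574896)
  = −0.75 × (-0.553566) = 0.415175 substitutions/site.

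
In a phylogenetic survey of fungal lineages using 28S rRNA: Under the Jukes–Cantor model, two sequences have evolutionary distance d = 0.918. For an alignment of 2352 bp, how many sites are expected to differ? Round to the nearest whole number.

1245

Invert JC69: p = (3/4)(1 − e^(−4d/3)) = 0.75 × (1 − e^(-1.224)) = 0.75 × (1 − 0.294052) = 0.529461.
Expected differing sites = pL ≈ 0.529461 × 2352 = 1245.292272 ≈ 1245.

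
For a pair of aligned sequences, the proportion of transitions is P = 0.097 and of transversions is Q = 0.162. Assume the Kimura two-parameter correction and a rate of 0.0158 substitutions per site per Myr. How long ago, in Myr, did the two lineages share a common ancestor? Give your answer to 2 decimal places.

10.06

Under the Kimura two-parameter model, d = −½ ln(1 − 2P − Q) − ¼ ln(1 − 2Q).
1 − 2P − Q = 0.644, giving −½ ln(0.644) = 0.220028.
1 − 2Q = 0.676, giving −¼ ln(0.676) = 0.097891.
d = 0.220028 + 0.097891 = 0.317919.
Under a molecular clock d = 2μt, so t = d/(2μ) = 0.317919 / (2 × 0.0158) = 10.06 Myr.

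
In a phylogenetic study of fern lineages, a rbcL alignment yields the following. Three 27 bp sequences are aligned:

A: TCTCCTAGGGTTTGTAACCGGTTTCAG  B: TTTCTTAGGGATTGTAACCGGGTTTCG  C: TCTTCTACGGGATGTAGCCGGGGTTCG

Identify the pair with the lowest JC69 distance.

A and B

A–B: 6/27 differ, p = 0.222, d = 0.264.
A–C: 9/27 differ, p = 0.333, d = 0.441.
B–C: 8/27 differ, p = 0.296, d = 0.377.
The smallest distance is between A and B.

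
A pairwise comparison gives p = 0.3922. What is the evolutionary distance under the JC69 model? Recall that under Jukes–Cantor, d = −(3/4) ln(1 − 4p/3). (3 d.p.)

d = −(3/4) ln(1 − 4p/3) = −0.75 ln(1 − 0.522933) = −0.75 ln(0.477067)
  = −0.75 × (-0.740098) = 0.555074 substitutions/site.

0.555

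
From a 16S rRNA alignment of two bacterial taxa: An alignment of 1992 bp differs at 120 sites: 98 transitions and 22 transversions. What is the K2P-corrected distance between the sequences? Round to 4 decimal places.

P = 98/1992 ≈ 0.049197 and Q = 22/1992 ≈ 0.011044.
Under the Kimura two-parameter model, d = −½ ln(1 − 2P − Q) − ¼ ln(1 − 2Q).
1 − 2P − Q = 0.890562, giving −½ ln(0.890562) = 0.057951.
1 − 2Q = 0.977912, giving −¼ ln(0.977912) = 0.005584.
d = 0.057951 + 0.005584 = 0.063535.

0.0635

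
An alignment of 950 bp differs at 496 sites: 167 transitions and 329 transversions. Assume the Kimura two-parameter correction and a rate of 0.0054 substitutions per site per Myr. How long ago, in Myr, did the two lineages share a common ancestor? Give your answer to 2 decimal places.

82.72

P = 167/950 ≈ 0.175789 and Q = 329/950 ≈ 0.346316.
Under the Kimura two-parameter model, d = −½ ln(1 − 2P − Q) − ¼ ln(1 − 2Q).
1 − 2P − Q = 0.302106, giving −½ ln(0.302106) = 0.598489.
1 − 2Q = 0.307368, giving −¼ ln(0.307368) = 0.294927.
d = 0.598489 + 0.294927 = 0.893416.
Under a molecular clock d = 2μt, so t = d/(2μ) = 0.893416 / (2 × 0.0054) = 82.72 Myr.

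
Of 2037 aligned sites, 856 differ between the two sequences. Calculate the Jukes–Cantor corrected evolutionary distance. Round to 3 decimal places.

p = 856/2037 ≈ 0.420226.
d = −(3/4) ln(1 − 4p/3) = −0.75 ln(1 − 0.560301) = −0.75 ln(0.439699)
  = −0.75 × (-0.821665) = 0.616249 substitutions/site.

0.616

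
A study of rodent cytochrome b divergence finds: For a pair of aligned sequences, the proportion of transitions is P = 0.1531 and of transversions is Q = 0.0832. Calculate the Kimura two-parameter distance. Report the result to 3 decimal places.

0.292

Under the Kimura two-parameter model, d = −½ ln(1 − 2P − Q) − ¼ ln(1 − 2Q).
1 − 2P − Q = 0.6106, giving −½ ln(0.6106) = 0.246657.
1 − 2Q = 0.8336, giving −¼ ln(0.8336) = 0.045500.
d = 0.246657 + 0.045500 = 0.292157.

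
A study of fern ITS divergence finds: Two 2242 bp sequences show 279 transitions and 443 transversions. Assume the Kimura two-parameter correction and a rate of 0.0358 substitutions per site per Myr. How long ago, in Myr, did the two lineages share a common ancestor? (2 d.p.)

5.89

P = 279/2242 ≈ 0.124442 and Q = 443/2242 ≈ 0.197591.
Under the Kimura two-parameter model, d = −½ ln(1 − 2P − Q) − ¼ ln(1 − 2Q).
1 − 2P − Q = 0.553525, giving −½ ln(0.553525) = 0.295724.
1 − 2Q = 0.604818, giving −¼ ln(0.604818) = 0.125707.
d = 0.295724 + 0.125707 = 0.421431.
Under a molecular clock d = 2μt, so t = d/(2μ) = 0.421431 / (2 × 0.0358) = 5.89 Myr.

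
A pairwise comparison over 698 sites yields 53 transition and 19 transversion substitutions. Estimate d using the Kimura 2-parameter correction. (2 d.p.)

P = 53/698 ≈ 0.075931 and Q = 19/698 ≈ 0.027221.
Under the Kimura two-parameter model, d = −½ ln(1 − 2P − Q) − ¼ ln(1 − 2Q).
1 − 2P − Q = 0.820917, giving −½ ln(0.820917) = 0.098667.
1 − 2Q = 0.945558, giving −¼ ln(0.945558) = 0.013995.
d = 0.098667 + 0.013995 = 0.112662.

0.11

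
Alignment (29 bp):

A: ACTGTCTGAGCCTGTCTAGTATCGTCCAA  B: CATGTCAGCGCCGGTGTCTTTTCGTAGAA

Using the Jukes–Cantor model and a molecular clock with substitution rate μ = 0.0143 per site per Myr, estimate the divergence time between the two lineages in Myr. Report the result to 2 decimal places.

The sequences differ at 11 of 29 sites, so p = 11/29 ≈ 0.37931.
d = −(3/4) ln(1 − 4p/3) = −0.75 ln(1 − 0.505747) = −0.75 ln(0.494253)
  = −0.75 × (-0.704708) = 0.528531 substitutions/site.
Under a molecular clock d = 2μt, so t = d/(2μ) = 0.528531 / (2 × 0.0143) = 18.48 Myr.

18.48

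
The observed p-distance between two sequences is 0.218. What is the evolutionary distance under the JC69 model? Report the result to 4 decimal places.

d = −(3/4) ln(1 − 4p/3) = −0.75 ln(1 − 0.290667) = −0.75 ln(0.709333)
  = −0.75 × (-0.343430) = 0.257573 substitutions/site.

0.2576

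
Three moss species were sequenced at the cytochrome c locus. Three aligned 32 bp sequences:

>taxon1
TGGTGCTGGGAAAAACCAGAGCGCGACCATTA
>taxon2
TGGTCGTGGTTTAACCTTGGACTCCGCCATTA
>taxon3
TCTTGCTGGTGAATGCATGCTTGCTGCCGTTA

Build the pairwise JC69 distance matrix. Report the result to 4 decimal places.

d(taxon1,taxon2) = 0.5851, d(taxon1,taxon3) = 0.6566, d(taxon2,taxon3) = 0.7356

taxon1–taxon2: 13/32 sites differ → p = 0.40625, d = −0.75 ln(1 − 0.541667) = 0.585119 ≈ 0.5851.
taxon1–taxon3: 14/32 sites differ → p = 0.4375, d = −0.75 ln(1 − 0.583333) = 0.656601 ≈ 0.6566.
taxon2–taxon3: 15/32 sites differ → p = 0.46875, d = −0.75 ln(1 − 0.625) = 0.735622 ≈ 0.7356.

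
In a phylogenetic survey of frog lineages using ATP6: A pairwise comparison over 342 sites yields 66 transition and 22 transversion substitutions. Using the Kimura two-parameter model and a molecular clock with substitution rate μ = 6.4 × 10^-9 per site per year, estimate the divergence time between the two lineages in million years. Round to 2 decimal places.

26.06

P = 66/342 ≈ 0.192982 and Q = 22/342 ≈ 0.064327.
Under the Kimura two-parameter model, d = −½ ln(1 − 2P − Q) − ¼ ln(1 − 2Q).
1 − 2P − Q = 0.549709, giving −½ ln(0.549709) = 0.299183.
1 − 2Q = 0.871346, giving −¼ ln(0.871346) = 0.034429.
d = 0.299183 + 0.034429 = 0.333612.
Under a molecular clock d = 2μt, so t = d/(2μ) = 0.333612 / (2 × 6.4 × 10^-9) = 26.06 million years.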